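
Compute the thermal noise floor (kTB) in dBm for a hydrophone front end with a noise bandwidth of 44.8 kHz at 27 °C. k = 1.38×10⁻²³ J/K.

−127.3 dBm

T = 27 °C + 273.15 = 300.15 K
P_n = kTB = 1.38×10⁻²³ × 300.15 × 4.48×10⁴ = 1.86×10⁻¹⁶ W
In dBm: 10 log₁₀(1.86×10⁻¹⁶ / 10⁻³) = −127.3 dBm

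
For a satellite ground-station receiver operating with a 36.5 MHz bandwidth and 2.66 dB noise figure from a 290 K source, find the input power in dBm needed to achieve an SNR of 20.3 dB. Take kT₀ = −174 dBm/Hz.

−75.4 dBm

Sensitivity = −174 + 10 log₁₀(B) + NF + SNR_min
= −174 + 75.62 + 2.66 + 20.3
= −75.42 dBm → −75.4 dBm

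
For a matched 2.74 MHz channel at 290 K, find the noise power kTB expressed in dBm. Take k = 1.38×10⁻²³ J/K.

−109.6 dBm

P_n = kTB = 1.38×10⁻²³ × 290 × 2.74×10⁶ = 1.10×10⁻¹⁴ W
In dBm: 10 log₁₀(1.10×10⁻¹⁴ / 10⁻³) = −109.6 dBm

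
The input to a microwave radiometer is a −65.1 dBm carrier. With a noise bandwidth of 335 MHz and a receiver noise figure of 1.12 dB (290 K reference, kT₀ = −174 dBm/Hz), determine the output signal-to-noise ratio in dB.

Noise floor: N = −174 + 10 log₁₀(B) + NF
10 log₁₀(3.35×10⁸) = 85.25 dB
N = −174 + 85.25 + 1.12 = −87.63 dBm
SNR = P_sig − N = −65.1 − (−87.63) = 22.53 dB → 22.5 dB

22.5 dB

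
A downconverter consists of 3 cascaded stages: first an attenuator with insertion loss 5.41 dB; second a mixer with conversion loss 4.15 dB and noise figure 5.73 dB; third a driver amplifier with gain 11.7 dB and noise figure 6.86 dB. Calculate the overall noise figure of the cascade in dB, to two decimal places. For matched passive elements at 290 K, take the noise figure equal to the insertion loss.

16.80 dB

Convert to linear (a loss of L dB is a gain of −L dB): F_i = 10^(NF_i/10), G_i = 10^(G_i,dB/10)
  Stage 1: F_1 = 10^(5.41/10) = 3.475, G_1 = 10^(−5.41/10) = 0.2877
  Stage 2: F_2 = 10^(5.73/10) = 3.741, G_2 = 10^(−4.15/10) = 0.3846
  Stage 3: F_3 = 10^(6.86/10) = 4.853, G_3 = 10^(11.7/10) = 14.79
Friis cascade:
  F = 3.475 + (3.741 − 1)/0.2877 + (4.853 − 1)/0.1107 = 47.82
NF = 10 log₁₀(47.82) = 16.80 dB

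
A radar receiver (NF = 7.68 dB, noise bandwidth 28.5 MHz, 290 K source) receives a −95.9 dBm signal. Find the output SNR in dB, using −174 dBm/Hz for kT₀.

Noise floor: N = −174 + 10 log₁₀(B) + NF
10 log₁₀(2.85×10⁷) = 74.55 dB
N = −174 + 74.55 + 7.68 = −91.77 dBm
SNR = P_sig − N = −95.9 − (−91.77) = −4.13 dB → −4.1 dB

−4.1 dB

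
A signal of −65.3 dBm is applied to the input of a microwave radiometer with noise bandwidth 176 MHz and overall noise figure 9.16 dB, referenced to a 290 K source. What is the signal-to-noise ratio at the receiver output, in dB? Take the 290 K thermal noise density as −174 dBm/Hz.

17.1 dB

Noise floor: N = −174 + 10 log₁₀(B) + NF
10 log₁₀(1.76×10⁸) = 82.46 dB
N = −174 + 82.46 + 9.16 = −82.38 dBm
SNR = P_sig − N = −65.3 − (−82.38) = 17.08 dB → 17.1 dB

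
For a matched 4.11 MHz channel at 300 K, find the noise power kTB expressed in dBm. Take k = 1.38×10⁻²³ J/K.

P_n = kTB = 1.38×10⁻²³ × 300 × 4.11×10⁶ = 1.70×10⁻¹⁴ W
In dBm: 10 log₁₀(1.70×10⁻¹⁴ / 10⁻³) = −107.7 dBm

−107.7 dBm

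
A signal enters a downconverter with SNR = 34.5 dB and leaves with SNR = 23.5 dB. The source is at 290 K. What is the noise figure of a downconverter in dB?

NF (dB) = SNR_in(dB) − SNR_out(dB) when the source is at T₀
NF = 34.5 − 23.5 = 11.0 dB

11.0 dB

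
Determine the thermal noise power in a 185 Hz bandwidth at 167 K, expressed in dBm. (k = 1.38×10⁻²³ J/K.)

−153.7 dBm

P_n = kTB = 1.38×10⁻²³ × 167 × 1.85×10² = 4.26×10⁻¹⁹ W
In dBm: 10 log₁₀(4.26×10⁻¹⁹ / 10⁻³) = −153.7 dBm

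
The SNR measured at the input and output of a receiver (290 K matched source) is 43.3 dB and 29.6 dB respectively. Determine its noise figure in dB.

NF (dB) = SNR_in(dB) − SNR_out(dB) when the source is at T₀
NF = 43.3 − 29.6 = 13.7 dB

13.7 dB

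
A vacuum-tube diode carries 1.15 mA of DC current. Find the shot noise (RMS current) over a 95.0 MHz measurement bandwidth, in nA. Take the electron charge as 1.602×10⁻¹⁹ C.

187 nA

I_n = √(2qI·B)
2qI·B = 2 × 1.602×10⁻¹⁹ × 1.15×10⁻³ × 9.50×10⁷ = 3.50×10⁻¹⁴ A²
I_n = √(3.50×10⁻¹⁴) = 1.87×10⁻⁷ A = 187 nA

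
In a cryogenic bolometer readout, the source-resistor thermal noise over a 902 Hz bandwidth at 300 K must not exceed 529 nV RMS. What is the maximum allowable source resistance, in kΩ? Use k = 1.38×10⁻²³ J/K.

18.7 kΩ

Johnson–Nyquist: V_n = √(4kTRB) ⇒ R = V_n² / (4kTB)
4kTB = 4 × 1.38×10⁻²³ × 300 × 9.02×10² = 1.49×10⁻¹⁷
R = (5.29×10⁻⁷)² / 1.49×10⁻¹⁷ = 1.87×10⁴ Ω = 18.7 kΩ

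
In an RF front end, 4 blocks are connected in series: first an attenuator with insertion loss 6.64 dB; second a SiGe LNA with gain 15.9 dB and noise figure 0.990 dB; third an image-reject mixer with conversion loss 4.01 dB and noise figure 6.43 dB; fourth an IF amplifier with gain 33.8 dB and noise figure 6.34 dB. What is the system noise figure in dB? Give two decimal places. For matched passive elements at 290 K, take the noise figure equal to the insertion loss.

8.56 dB

Convert to linear (a loss of L dB is a gain of −L dB): F_i = 10^(NF_i/10), G_i = 10^(G_i,dB/10)
  Stage 1: F_1 = 10^(6.64/10) = 4.613, G_1 = 10^(−6.64/10) = 0.2168
  Stage 2: F_2 = 10^(0.990/10) = 1.256, G_2 = 10^(15.9/10) = 38.90
  Stage 3: F_3 = 10^(6.43/10) = 4.395, G_3 = 10^(−4.01/10) = 0.3972
  Stage 4: F_4 = 10^(6.34/10) = 4.305, G_4 = 10^(33.8/10) = 2399
Friis cascade:
  F = 4.613 + (1.256 − 1)/0.2168 + (4.395 − 1)/8.433 + (4.305 − 1)/3.350 = 7.184
NF = 10 log₁₀(7.184) = 8.56 dB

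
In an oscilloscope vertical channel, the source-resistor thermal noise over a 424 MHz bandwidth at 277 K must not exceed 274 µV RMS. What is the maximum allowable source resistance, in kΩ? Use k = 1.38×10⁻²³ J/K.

11.6 kΩ

Johnson–Nyquist: V_n = √(4kTRB) ⇒ R = V_n² / (4kTB)
4kTB = 4 × 1.38×10⁻²³ × 277 × 4.24×10⁸ = 6.48×10⁻¹²
R = (2.74×10⁻⁴)² / 6.48×10⁻¹² = 1.16×10⁴ Ω = 11.6 kΩ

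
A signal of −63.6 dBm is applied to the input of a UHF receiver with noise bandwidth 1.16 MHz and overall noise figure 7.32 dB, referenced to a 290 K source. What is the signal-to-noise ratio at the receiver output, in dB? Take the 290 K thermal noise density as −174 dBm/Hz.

42.4 dB

Noise floor: N = −174 + 10 log₁₀(B) + NF
10 log₁₀(1.16×10⁶) = 60.64 dB
N = −174 + 60.64 + 7.32 = −106.04 dBm
SNR = P_sig − N = −63.6 − (−106.04) = 42.44 dB → 42.4 dB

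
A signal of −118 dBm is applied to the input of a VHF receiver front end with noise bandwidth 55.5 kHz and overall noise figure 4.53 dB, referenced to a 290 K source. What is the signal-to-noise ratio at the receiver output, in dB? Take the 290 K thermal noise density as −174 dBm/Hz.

4.0 dB

Noise floor: N = −174 + 10 log₁₀(B) + NF
10 log₁₀(5.55×10⁴) = 47.44 dB
N = −174 + 47.44 + 4.53 = −122.03 dBm
SNR = P_sig − N = −118 − (−122.03) = 4.03 dB → 4.0 dB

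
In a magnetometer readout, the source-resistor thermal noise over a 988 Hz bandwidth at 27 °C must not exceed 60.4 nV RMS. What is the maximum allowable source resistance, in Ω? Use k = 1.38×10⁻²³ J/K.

223 Ω

T = 27 °C + 273.15 = 300.15 K
Johnson–Nyquist: V_n = √(4kTRB) ⇒ R = V_n² / (4kTB)
4kTB = 4 × 1.38×10⁻²³ × 300.15 × 9.88×10² = 1.64×10⁻¹⁷
R = (6.04×10⁻⁸)² / 1.64×10⁻¹⁷ = 2.23×10² Ω = 223 Ω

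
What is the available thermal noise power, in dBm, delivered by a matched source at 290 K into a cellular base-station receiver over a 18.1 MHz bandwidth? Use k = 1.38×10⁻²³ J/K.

P_n = kTB = 1.38×10⁻²³ × 290 × 1.81×10⁷ = 7.24×10⁻¹⁴ W
In dBm: 10 log₁₀(7.24×10⁻¹⁴ / 10⁻³) = −101.4 dBm

−101.4 dBm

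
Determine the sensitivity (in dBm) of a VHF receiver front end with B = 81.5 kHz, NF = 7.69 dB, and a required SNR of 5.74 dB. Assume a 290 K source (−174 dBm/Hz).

Sensitivity = −174 + 10 log₁₀(B) + NF + SNR_min
= −174 + 49.11 + 7.69 + 5.74
= −111.46 dBm → −111.5 dBm

−111.5 dBm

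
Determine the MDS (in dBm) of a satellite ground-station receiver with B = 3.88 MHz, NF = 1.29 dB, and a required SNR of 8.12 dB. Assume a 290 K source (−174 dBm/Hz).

Sensitivity = −174 + 10 log₁₀(B) + NF + SNR_min
= −174 + 65.89 + 1.29 + 8.12
= −98.70 dBm → −98.7 dBm

−98.7 dBm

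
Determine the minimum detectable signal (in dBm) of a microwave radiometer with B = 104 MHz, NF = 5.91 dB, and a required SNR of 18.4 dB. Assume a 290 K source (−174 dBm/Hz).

−69.5 dBm

Sensitivity = −174 + 10 log₁₀(B) + NF + SNR_min
= −174 + 80.17 + 5.91 + 18.4
= −69.52 dBm → −69.5 dBm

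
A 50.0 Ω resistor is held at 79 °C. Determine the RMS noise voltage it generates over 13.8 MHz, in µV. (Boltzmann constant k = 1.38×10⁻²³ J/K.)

3.66 µV

T = 79 °C + 273.15 = 352.15 K
V_n = √(4kTRB)
4kTRB = 4 × 1.38×10⁻²³ × 352.15 × 5.00×10¹ × 1.38×10⁷ = 1.34×10⁻¹¹ V²
V_n = √(1.34×10⁻¹¹) = 3.66×10⁻⁶ V = 3.66 µV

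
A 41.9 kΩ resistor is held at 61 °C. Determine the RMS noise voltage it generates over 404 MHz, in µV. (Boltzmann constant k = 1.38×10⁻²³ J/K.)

T = 61 °C + 273.15 = 334.15 K
V_n = √(4kTRB)
4kTRB = 4 × 1.38×10⁻²³ × 334.15 × 4.19×10⁴ × 4.04×10⁸ = 3.12×10⁻⁷ V²
V_n = √(3.12×10⁻⁷) = 5.59×10⁻⁴ V = 559 µV

559 µV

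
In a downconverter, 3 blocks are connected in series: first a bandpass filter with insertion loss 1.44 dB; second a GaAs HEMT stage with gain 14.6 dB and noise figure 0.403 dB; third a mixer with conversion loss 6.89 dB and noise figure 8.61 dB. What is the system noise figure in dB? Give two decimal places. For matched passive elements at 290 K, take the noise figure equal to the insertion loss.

Convert to linear (a loss of L dB is a gain of −L dB): F_i = 10^(NF_i/10), G_i = 10^(G_i,dB/10)
  Stage 1: F_1 = 10^(1.44/10) = 1.393, G_1 = 10^(−1.44/10) = 0.7178
  Stage 2: F_2 = 10^(0.403/10) = 1.097, G_2 = 10^(14.6/10) = 28.84
  Stage 3: F_3 = 10^(8.61/10) = 7.261, G_3 = 10^(−6.89/10) = 0.2046
Friis cascade:
  F = 1.393 + (1.097 − 1)/0.7178 + (7.261 − 1)/20.70 = 1.831
NF = 10 log₁₀(1.831) = 2.63 dB

2.63 dB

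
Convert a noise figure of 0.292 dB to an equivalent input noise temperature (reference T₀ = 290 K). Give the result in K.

F = 10^(0.292/10) = 1.06955
T_e = (F − 1)·T₀ = (1.06955 − 1) × 290 = 20.2 K

20.2 K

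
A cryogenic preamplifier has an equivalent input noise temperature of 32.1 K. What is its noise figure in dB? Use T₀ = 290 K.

F = 1 + T_e/T₀ = 1 + 32.1/290 = 1.11069
NF = 10 log₁₀(1.11069) = 0.456 dB

0.456 dB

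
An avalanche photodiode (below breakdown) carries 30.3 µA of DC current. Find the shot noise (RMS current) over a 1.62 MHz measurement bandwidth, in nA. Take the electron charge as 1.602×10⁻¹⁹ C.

3.97 nA

I_n = √(2qI·B)
2qI·B = 2 × 1.602×10⁻¹⁹ × 3.03×10⁻⁵ × 1.62×10⁶ = 1.57×10⁻¹⁷ A²
I_n = √(1.57×10⁻¹⁷) = 3.97×10⁻⁹ A = 3.97 nA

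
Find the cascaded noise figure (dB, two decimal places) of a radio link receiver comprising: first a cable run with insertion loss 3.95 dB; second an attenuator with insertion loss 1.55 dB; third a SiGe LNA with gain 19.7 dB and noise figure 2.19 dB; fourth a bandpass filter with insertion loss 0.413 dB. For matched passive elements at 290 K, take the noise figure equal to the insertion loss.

Convert to linear (a loss of L dB is a gain of −L dB): F_i = 10^(NF_i/10), G_i = 10^(G_i,dB/10)
  Stage 1: F_1 = 10^(3.95/10) = 2.483, G_1 = 10^(−3.95/10) = 0.4027
  Stage 2: F_2 = 10^(1.55/10) = 1.429, G_2 = 10^(−1.55/10) = 0.6998
  Stage 3: F_3 = 10^(2.19/10) = 1.656, G_3 = 10^(19.7/10) = 93.33
  Stage 4: F_4 = 10^(0.413/10) = 1.100, G_4 = 10^(−0.413/10) = 0.9093
Friis cascade:
  F = 2.483 + (1.429 − 1)/0.4027 + (1.656 − 1)/0.2818 + (1.100 − 1)/26.30 = 5.879
NF = 10 log₁₀(5.879) = 7.69 dB

7.69 dB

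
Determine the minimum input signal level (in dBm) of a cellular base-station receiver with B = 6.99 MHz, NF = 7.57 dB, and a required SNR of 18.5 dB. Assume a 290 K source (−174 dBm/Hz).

Sensitivity = −174 + 10 log₁₀(B) + NF + SNR_min
= −174 + 68.44 + 7.57 + 18.5
= −79.49 dBm → −79.5 dBm

−79.5 dBm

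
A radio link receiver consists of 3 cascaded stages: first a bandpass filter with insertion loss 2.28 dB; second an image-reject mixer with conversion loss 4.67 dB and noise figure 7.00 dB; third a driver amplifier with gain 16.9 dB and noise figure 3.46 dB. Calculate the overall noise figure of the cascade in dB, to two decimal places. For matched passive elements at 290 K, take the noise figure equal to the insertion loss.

11.62 dB

Convert to linear (a loss of L dB is a gain of −L dB): F_i = 10^(NF_i/10), G_i = 10^(G_i,dB/10)
  Stage 1: F_1 = 10^(2.28/10) = 1.690, G_1 = 10^(−2.28/10) = 0.5916
  Stage 2: F_2 = 10^(7.00/10) = 5.012, G_2 = 10^(−4.67/10) = 0.3412
  Stage 3: F_3 = 10^(3.46/10) = 2.218, G_3 = 10^(16.9/10) = 48.98
Friis cascade:
  F = 1.690 + (5.012 − 1)/0.5916 + (2.218 − 1)/0.2018 = 14.51
NF = 10 log₁₀(14.51) = 11.62 dB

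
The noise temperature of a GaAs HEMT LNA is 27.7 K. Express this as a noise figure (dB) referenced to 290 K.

F = 1 + T_e/T₀ = 1 + 27.7/290 = 1.09552
NF = 10 log₁₀(1.09552) = 0.396 dB

0.396 dB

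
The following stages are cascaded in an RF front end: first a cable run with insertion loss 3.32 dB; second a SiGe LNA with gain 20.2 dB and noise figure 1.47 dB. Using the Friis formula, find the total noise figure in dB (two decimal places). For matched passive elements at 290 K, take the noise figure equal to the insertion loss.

Convert to linear (a loss of L dB is a gain of −L dB): F_i = 10^(NF_i/10), G_i = 10^(G_i,dB/10)
  Stage 1: F_1 = 10^(3.32/10) = 2.148, G_1 = 10^(−3.32/10) = 0.4656
  Stage 2: F_2 = 10^(1.47/10) = 1.403, G_2 = 10^(20.2/10) = 104.7
Friis cascade:
  F = 2.148 + (1.403 − 1)/0.4656 = 3.013
NF = 10 log₁₀(3.013) = 4.79 dB

4.79 dB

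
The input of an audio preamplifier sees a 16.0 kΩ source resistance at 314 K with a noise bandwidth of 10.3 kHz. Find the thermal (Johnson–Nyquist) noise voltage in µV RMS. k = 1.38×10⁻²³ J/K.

1.69 µV

V_n = √(4kTRB)
4kTRB = 4 × 1.38×10⁻²³ × 314 × 1.60×10⁴ × 1.03×10⁴ = 2.86×10⁻¹² V²
V_n = √(2.86×10⁻¹²) = 1.69×10⁻⁶ V = 1.69 µV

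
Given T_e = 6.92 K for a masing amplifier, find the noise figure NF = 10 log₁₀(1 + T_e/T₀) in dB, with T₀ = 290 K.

F = 1 + T_e/T₀ = 1 + 6.92/290 = 1.02386
NF = 10 log₁₀(1.02386) = 0.102 dB

0.102 dB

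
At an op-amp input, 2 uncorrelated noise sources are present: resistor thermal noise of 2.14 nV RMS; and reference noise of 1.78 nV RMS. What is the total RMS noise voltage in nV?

2.78 nV

Uncorrelated sources add in power (mean-square): V_tot = √(ΣV_i²)
V_tot = √[(2.14×10⁻⁹)² + (1.78×10⁻⁹)²] = 2.78×10⁻⁹ V = 2.78 nV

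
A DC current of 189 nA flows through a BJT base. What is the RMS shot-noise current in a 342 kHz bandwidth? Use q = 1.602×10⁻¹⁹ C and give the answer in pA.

I_n = √(2qI·B)
2qI·B = 2 × 1.602×10⁻¹⁹ × 1.89×10⁻⁷ × 3.42×10⁵ = 2.07×10⁻²⁰ A²
I_n = √(2.07×10⁻²⁰) = 1.44×10⁻¹⁰ A = 144 pA

144 pA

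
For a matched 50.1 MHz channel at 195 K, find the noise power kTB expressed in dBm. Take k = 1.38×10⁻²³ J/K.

−98.7 dBm

P_n = kTB = 1.38×10⁻²³ × 195 × 5.01×10⁷ = 1.35×10⁻¹³ W
In dBm: 10 log₁₀(1.35×10⁻¹³ / 10⁻³) = −98.7 dBm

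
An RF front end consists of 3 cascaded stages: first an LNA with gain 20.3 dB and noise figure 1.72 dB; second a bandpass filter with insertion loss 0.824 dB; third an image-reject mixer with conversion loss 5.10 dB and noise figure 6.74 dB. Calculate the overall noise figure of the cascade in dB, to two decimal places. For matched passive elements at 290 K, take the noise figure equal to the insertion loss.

1.85 dB

Convert to linear (a loss of L dB is a gain of −L dB): F_i = 10^(NF_i/10), G_i = 10^(G_i,dB/10)
  Stage 1: F_1 = 10^(1.72/10) = 1.486, G_1 = 10^(20.3/10) = 107.2
  Stage 2: F_2 = 10^(0.824/10) = 1.209, G_2 = 10^(−0.824/10) = 0.8272
  Stage 3: F_3 = 10^(6.74/10) = 4.721, G_3 = 10^(−5.10/10) = 0.3090
Friis cascade:
  F = 1.486 + (1.209 − 1)/107.2 + (4.721 − 1)/88.63 = 1.530
NF = 10 log₁₀(1.530) = 1.85 dB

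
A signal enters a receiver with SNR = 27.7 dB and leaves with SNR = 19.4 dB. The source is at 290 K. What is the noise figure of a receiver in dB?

8.3 dB

NF (dB) = SNR_in(dB) − SNR_out(dB) when the source is at T₀
NF = 27.7 − 19.4 = 8.3 dB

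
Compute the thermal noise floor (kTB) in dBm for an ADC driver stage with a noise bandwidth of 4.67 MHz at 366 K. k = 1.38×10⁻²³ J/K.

−106.3 dBm

P_n = kTB = 1.38×10⁻²³ × 366 × 4.67×10⁶ = 2.36×10⁻¹⁴ W
In dBm: 10 log₁₀(2.36×10⁻¹⁴ / 10⁻³) = −106.3 dBm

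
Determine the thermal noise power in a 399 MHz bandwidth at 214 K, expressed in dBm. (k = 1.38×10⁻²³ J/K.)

P_n = kTB = 1.38×10⁻²³ × 214 × 3.99×10⁸ = 1.18×10⁻¹² W
In dBm: 10 log₁₀(1.18×10⁻¹² / 10⁻³) = −89.3 dBm

−89.3 dBm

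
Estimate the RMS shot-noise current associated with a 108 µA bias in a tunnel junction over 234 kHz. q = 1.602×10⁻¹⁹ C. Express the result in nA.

I_n = √(2qI·B)
2qI·B = 2 × 1.602×10⁻¹⁹ × 1.08×10⁻⁴ × 2.34×10⁵ = 8.10×10⁻¹⁸ A²
I_n = √(8.10×10⁻¹⁸) = 2.85×10⁻⁹ A = 2.85 nA

2.85 nA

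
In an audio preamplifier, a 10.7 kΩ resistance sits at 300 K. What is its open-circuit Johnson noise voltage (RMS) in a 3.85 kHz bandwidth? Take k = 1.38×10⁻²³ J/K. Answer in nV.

826 nV

V_n = √(4kTRB)
4kTRB = 4 × 1.38×10⁻²³ × 300 × 1.07×10⁴ × 3.85×10³ = 6.82×10⁻¹³ V²
V_n = √(6.82×10⁻¹³) = 8.26×10⁻⁷ V = 826 nV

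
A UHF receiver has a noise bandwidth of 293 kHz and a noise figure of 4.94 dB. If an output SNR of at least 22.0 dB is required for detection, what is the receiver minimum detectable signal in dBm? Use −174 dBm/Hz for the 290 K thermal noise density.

−92.4 dBm

Sensitivity = −174 + 10 log₁₀(B) + NF + SNR_min
= −174 + 54.67 + 4.94 + 22.0
= −92.39 dBm → −92.4 dBm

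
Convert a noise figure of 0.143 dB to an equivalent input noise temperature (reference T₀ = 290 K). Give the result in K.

F = 10^(0.143/10) = 1.03348
T_e = (F − 1)·T₀ = (1.03348 − 1) × 290 = 9.71 K

9.71 K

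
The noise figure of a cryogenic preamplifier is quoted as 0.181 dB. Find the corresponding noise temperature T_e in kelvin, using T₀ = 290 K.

F = 10^(0.181/10) = 1.04256
T_e = (F − 1)·T₀ = (1.04256 − 1) × 290 = 12.3 K

12.3 K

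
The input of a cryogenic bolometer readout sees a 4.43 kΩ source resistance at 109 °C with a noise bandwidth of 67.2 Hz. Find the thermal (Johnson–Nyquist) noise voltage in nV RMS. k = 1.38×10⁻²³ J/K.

79.2 nV

T = 109 °C + 273.15 = 382.15 K
V_n = √(4kTRB)
4kTRB = 4 × 1.38×10⁻²³ × 382.15 × 4.43×10³ × 6.72×10¹ = 6.28×10⁻¹⁵ V²
V_n = √(6.28×10⁻¹⁵) = 7.92×10⁻⁸ V = 79.2 nV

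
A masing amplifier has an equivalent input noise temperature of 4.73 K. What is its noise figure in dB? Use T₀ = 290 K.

F = 1 + T_e/T₀ = 1 + 4.73/290 = 1.01631
NF = 10 log₁₀(1.01631) = 0.070 dB

0.070 dB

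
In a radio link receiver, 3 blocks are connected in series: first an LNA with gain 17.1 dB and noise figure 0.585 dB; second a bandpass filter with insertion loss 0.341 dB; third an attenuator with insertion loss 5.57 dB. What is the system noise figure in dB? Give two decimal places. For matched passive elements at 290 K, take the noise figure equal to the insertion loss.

0.79 dB

Convert to linear (a loss of L dB is a gain of −L dB): F_i = 10^(NF_i/10), G_i = 10^(G_i,dB/10)
  Stage 1: F_1 = 10^(0.585/10) = 1.144, G_1 = 10^(17.1/10) = 51.29
  Stage 2: F_2 = 10^(0.341/10) = 1.082, G_2 = 10^(−0.341/10) = 0.9245
  Stage 3: F_3 = 10^(5.57/10) = 3.606, G_3 = 10^(−5.57/10) = 0.2773
Friis cascade:
  F = 1.144 + (1.082 − 1)/51.29 + (3.606 − 1)/47.41 = 1.201
NF = 10 log₁₀(1.201) = 0.79 dB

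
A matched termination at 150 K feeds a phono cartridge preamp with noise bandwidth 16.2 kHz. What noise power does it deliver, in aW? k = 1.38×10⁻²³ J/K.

33.5 aW

P_n = kTB = 1.38×10⁻²³ × 150 × 1.62×10⁴ = 3.35×10⁻¹⁷ W = 33.5 aW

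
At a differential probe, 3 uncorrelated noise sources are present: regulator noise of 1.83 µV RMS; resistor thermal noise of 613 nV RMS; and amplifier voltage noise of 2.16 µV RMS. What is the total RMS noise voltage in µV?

2.90 µV

Uncorrelated sources add in power (mean-square): V_tot = √(ΣV_i²)
V_tot = √[(1.83×10⁻⁶)² + (6.13×10⁻⁷)² + (2.16×10⁻⁶)²] = 2.90×10⁻⁶ V = 2.90 µV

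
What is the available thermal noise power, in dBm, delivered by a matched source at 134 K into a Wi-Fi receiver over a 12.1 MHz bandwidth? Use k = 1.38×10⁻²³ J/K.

P_n = kTB = 1.38×10⁻²³ × 134 × 1.21×10⁷ = 2.24×10⁻¹⁴ W
In dBm: 10 log₁₀(2.24×10⁻¹⁴ / 10⁻³) = −106.5 dBm

−106.5 dBm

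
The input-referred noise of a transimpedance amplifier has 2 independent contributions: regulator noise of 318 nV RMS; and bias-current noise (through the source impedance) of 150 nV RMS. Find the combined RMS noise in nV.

Uncorrelated sources add in power (mean-square): V_tot = √(ΣV_i²)
V_tot = √[(3.18×10⁻⁷)² + (1.50×10⁻⁷)²] = 3.52×10⁻⁷ V = 352 nV

352 nV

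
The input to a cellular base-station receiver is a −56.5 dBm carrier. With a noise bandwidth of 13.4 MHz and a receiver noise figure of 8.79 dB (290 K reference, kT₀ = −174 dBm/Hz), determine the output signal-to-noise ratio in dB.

Noise floor: N = −174 + 10 log₁₀(B) + NF
10 log₁₀(1.34×10⁷) = 71.27 dB
N = −174 + 71.27 + 8.79 = −93.94 dBm
SNR = P_sig − N = −56.5 − (−93.94) = 37.44 dB → 37.4 dB

37.4 dB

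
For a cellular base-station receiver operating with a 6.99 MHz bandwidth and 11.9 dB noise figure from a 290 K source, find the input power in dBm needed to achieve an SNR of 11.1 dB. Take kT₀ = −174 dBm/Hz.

Sensitivity = −174 + 10 log₁₀(B) + NF + SNR_min
= −174 + 68.44 + 11.9 + 11.1
= −82.56 dBm → −82.6 dBm

−82.6 dBm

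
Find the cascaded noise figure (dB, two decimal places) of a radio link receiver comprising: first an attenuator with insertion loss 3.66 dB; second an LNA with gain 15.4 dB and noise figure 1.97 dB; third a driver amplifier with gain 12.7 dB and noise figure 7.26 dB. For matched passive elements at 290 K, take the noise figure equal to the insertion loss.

Convert to linear (a loss of L dB is a gain of −L dB): F_i = 10^(NF_i/10), G_i = 10^(G_i,dB/10)
  Stage 1: F_1 = 10^(3.66/10) = 2.323, G_1 = 10^(−3.66/10) = 0.4305
  Stage 2: F_2 = 10^(1.97/10) = 1.574, G_2 = 10^(15.4/10) = 34.67
  Stage 3: F_3 = 10^(7.26/10) = 5.321, G_3 = 10^(12.7/10) = 18.62
Friis cascade:
  F = 2.323 + (1.574 − 1)/0.4305 + (5.321 − 1)/14.93 = 3.945
NF = 10 log₁₀(3.945) = 5.96 dB

5.96 dB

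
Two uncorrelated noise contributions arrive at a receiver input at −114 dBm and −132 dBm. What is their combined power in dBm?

Convert to linear, add, convert back:
P₁ = 3.98×10⁻¹⁵ W, P₂ = 6.31×10⁻¹⁷ W
P_tot = 4.04×10⁻¹⁵ W → 10 log₁₀(P_tot / 10⁻³) = −113.9 dBm

−113.9 dBm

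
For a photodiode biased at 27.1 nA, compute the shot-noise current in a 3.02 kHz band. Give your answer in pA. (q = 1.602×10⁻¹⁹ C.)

I_n = √(2qI·B)
2qI·B = 2 × 1.602×10⁻¹⁹ × 2.71×10⁻⁸ × 3.02×10³ = 2.62×10⁻²³ A²
I_n = √(2.62×10⁻²³) = 5.12×10⁻¹² A = 5.12 pA

5.12 pA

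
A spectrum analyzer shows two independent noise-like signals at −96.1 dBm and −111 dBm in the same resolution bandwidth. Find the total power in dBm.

Convert to linear, add, convert back:
P₁ = 2.45×10⁻¹³ W, P₂ = 7.94×10⁻¹⁵ W
P_tot = 2.53×10⁻¹³ W → 10 log₁₀(P_tot / 10⁻³) = −96.0 dBm

−96.0 dBm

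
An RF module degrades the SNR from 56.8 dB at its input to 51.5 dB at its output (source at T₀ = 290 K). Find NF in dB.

NF (dB) = SNR_in(dB) − SNR_out(dB) when the source is at T₀
NF = 56.8 − 51.5 = 5.3 dB

5.3 dB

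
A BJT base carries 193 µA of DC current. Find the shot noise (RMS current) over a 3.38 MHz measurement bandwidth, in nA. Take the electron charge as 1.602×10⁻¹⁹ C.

I_n = √(2qI·B)
2qI·B = 2 × 1.602×10⁻¹⁹ × 1.93×10⁻⁴ × 3.38×10⁶ = 2.09×10⁻¹⁶ A²
I_n = √(2.09×10⁻¹⁶) = 1.45×10⁻⁸ A = 14.5 nA

14.5 nA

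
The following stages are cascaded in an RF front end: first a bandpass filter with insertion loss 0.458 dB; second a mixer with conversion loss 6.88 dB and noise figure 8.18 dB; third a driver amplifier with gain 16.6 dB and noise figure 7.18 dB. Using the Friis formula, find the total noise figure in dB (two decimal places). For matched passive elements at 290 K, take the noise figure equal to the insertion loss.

Convert to linear (a loss of L dB is a gain of −L dB): F_i = 10^(NF_i/10), G_i = 10^(G_i,dB/10)
  Stage 1: F_1 = 10^(0.458/10) = 1.111, G_1 = 10^(−0.458/10) = 0.8999
  Stage 2: F_2 = 10^(8.18/10) = 6.577, G_2 = 10^(−6.88/10) = 0.2051
  Stage 3: F_3 = 10^(7.18/10) = 5.224, G_3 = 10^(16.6/10) = 45.71
Friis cascade:
  F = 1.111 + (6.577 − 1)/0.8999 + (5.224 − 1)/0.1846 = 30.19
NF = 10 log₁₀(30.19) = 14.80 dB

14.80 dB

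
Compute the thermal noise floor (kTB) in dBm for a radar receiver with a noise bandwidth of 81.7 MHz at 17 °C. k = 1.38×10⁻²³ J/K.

−94.9 dBm

T = 17 °C + 273.15 = 290.15 K
P_n = kTB = 1.38×10⁻²³ × 290.15 × 8.17×10⁷ = 3.27×10⁻¹³ W
In dBm: 10 log₁₀(3.27×10⁻¹³ / 10⁻³) = −94.9 dBm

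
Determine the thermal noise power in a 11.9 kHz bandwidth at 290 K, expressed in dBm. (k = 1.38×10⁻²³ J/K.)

P_n = kTB = 1.38×10⁻²³ × 290 × 1.19×10⁴ = 4.76×10⁻¹⁷ W
In dBm: 10 log₁₀(4.76×10⁻¹⁷ / 10⁻³) = −133.2 dBm

−133.2 dBm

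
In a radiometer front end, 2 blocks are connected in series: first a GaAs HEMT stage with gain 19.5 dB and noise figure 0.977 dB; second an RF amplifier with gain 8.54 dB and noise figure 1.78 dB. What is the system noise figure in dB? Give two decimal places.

Convert to linear (a loss of L dB is a gain of −L dB): F_i = 10^(NF_i/10), G_i = 10^(G_i,dB/10)
  Stage 1: F_1 = 10^(0.977/10) = 1.252, G_1 = 10^(19.5/10) = 89.13
  Stage 2: F_2 = 10^(1.78/10) = 1.507, G_2 = 10^(8.54/10) = 7.145
Friis cascade:
  F = 1.252 + (1.507 − 1)/89.13 = 1.258
NF = 10 log₁₀(1.258) = 1.00 dB

1.00 dB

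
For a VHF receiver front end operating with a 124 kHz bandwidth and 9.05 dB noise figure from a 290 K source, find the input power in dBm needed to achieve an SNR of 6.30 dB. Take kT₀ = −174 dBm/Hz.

Sensitivity = −174 + 10 log₁₀(B) + NF + SNR_min
= −174 + 50.93 + 9.05 + 6.30
= −107.72 dBm → −107.7 dBm

−107.7 dBm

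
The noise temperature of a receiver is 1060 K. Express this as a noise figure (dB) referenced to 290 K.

6.68 dB

F = 1 + T_e/T₀ = 1 + 1060/290 = 4.65517
NF = 10 log₁₀(4.65517) = 6.68 dB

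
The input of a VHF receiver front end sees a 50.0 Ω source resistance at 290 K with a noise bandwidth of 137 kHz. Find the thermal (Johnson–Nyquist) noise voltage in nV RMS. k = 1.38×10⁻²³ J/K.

V_n = √(4kTRB)
4kTRB = 4 × 1.38×10⁻²³ × 290 × 5.00×10¹ × 1.37×10⁵ = 1.10×10⁻¹³ V²
V_n = √(1.10×10⁻¹³) = 3.31×10⁻⁷ V = 331 nV

331 nV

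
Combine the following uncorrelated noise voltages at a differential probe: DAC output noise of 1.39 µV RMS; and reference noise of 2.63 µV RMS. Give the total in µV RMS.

2.97 µV

Uncorrelated sources add in power (mean-square): V_tot = √(ΣV_i²)
V_tot = √[(1.39×10⁻⁶)² + (2.63×10⁻⁶)²] = 2.97×10⁻⁶ V = 2.97 µV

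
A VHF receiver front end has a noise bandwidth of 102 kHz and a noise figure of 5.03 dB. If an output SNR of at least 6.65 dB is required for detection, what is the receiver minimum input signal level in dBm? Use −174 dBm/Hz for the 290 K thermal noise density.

−112.2 dBm

Sensitivity = −174 + 10 log₁₀(B) + NF + SNR_min
= −174 + 50.09 + 5.03 + 6.65
= −112.23 dBm → −112.2 dBm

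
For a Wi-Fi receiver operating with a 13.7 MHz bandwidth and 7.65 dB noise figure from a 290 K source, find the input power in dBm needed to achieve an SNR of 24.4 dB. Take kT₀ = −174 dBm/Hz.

−70.6 dBm

Sensitivity = −174 + 10 log₁₀(B) + NF + SNR_min
= −174 + 71.37 + 7.65 + 24.4
= −70.58 dBm → −70.6 dBm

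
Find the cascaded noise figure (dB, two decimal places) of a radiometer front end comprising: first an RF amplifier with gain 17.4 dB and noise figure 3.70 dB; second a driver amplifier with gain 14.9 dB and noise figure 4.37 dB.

Convert to linear (a loss of L dB is a gain of −L dB): F_i = 10^(NF_i/10), G_i = 10^(G_i,dB/10)
  Stage 1: F_1 = 10^(3.70/10) = 2.344, G_1 = 10^(17.4/10) = 54.95
  Stage 2: F_2 = 10^(4.37/10) = 2.735, G_2 = 10^(14.9/10) = 30.90
Friis cascade:
  F = 2.344 + (2.735 − 1)/54.95 = 2.376
NF = 10 log₁₀(2.376) = 3.76 dB

3.76 dB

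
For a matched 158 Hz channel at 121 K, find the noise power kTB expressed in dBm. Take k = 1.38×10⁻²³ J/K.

−155.8 dBm

P_n = kTB = 1.38×10⁻²³ × 121 × 1.58×10² = 2.64×10⁻¹⁹ W
In dBm: 10 log₁₀(2.64×10⁻¹⁹ / 10⁻³) = −155.8 dBm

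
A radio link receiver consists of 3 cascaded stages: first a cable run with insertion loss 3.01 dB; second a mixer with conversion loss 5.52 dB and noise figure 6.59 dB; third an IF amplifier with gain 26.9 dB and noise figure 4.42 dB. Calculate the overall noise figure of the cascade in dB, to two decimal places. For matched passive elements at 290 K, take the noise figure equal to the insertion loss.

13.37 dB

Convert to linear (a loss of L dB is a gain of −L dB): F_i = 10^(NF_i/10), G_i = 10^(G_i,dB/10)
  Stage 1: F_1 = 10^(3.01/10) = 2.000, G_1 = 10^(−3.01/10) = 0.5000
  Stage 2: F_2 = 10^(6.59/10) = 4.560, G_2 = 10^(−5.52/10) = 0.2805
  Stage 3: F_3 = 10^(4.42/10) = 2.767, G_3 = 10^(26.9/10) = 489.8
Friis cascade:
  F = 2.000 + (4.560 − 1)/0.5000 + (2.767 − 1)/0.1403 = 21.72
NF = 10 log₁₀(21.72) = 13.37 dB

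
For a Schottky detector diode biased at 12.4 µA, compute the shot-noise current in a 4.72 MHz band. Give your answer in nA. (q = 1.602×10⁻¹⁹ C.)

4.33 nA

I_n = √(2qI·B)
2qI·B = 2 × 1.602×10⁻¹⁹ × 1.24×10⁻⁵ × 4.72×10⁶ = 1.88×10⁻¹⁷ A²
I_n = √(1.88×10⁻¹⁷) = 4.33×10⁻⁹ A = 4.33 nA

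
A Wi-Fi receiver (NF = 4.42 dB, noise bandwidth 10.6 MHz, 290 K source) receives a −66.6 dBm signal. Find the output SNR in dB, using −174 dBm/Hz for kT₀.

Noise floor: N = −174 + 10 log₁₀(B) + NF
10 log₁₀(1.06×10⁷) = 70.25 dB
N = −174 + 70.25 + 4.42 = −99.33 dBm
SNR = P_sig − N = −66.6 − (−99.33) = 32.73 dB → 32.7 dB

32.7 dB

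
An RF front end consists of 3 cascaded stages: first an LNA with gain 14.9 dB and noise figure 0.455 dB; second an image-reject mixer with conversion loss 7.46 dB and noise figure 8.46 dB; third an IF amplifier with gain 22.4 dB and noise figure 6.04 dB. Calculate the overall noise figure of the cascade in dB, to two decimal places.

Convert to linear (a loss of L dB is a gain of −L dB): F_i = 10^(NF_i/10), G_i = 10^(G_i,dB/10)
  Stage 1: F_1 = 10^(0.455/10) = 1.110, G_1 = 10^(14.9/10) = 30.90
  Stage 2: F_2 = 10^(8.46/10) = 7.015, G_2 = 10^(−7.46/10) = 0.1795
  Stage 3: F_3 = 10^(6.04/10) = 4.018, G_3 = 10^(22.4/10) = 173.8
Friis cascade:
  F = 1.110 + (7.015 − 1)/30.90 + (4.018 − 1)/5.546 = 1.849
NF = 10 log₁₀(1.849) = 2.67 dB

2.67 dB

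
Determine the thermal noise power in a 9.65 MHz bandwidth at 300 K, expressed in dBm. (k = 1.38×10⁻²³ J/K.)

P_n = kTB = 1.38×10⁻²³ × 300 × 9.65×10⁶ = 4.00×10⁻¹⁴ W
In dBm: 10 log₁₀(4.00×10⁻¹⁴ / 10⁻³) = −104.0 dBm

−104.0 dBm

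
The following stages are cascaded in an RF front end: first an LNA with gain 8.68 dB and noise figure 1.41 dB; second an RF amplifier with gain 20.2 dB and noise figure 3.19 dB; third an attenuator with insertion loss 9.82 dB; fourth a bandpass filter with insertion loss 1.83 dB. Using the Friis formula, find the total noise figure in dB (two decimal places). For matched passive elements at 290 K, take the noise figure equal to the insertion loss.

1.90 dB

Convert to linear (a loss of L dB is a gain of −L dB): F_i = 10^(NF_i/10), G_i = 10^(G_i,dB/10)
  Stage 1: F_1 = 10^(1.41/10) = 1.384, G_1 = 10^(8.68/10) = 7.379
  Stage 2: F_2 = 10^(3.19/10) = 2.084, G_2 = 10^(20.2/10) = 104.7
  Stage 3: F_3 = 10^(9.82/10) = 9.594, G_3 = 10^(−9.82/10) = 0.1042
  Stage 4: F_4 = 10^(1.83/10) = 1.524, G_4 = 10^(−1.83/10) = 0.6561
Friis cascade:
  F = 1.384 + (2.084 − 1)/7.379 + (9.594 − 1)/772.7 + (1.524 − 1)/80.54 = 1.548
NF = 10 log₁₀(1.548) = 1.90 dB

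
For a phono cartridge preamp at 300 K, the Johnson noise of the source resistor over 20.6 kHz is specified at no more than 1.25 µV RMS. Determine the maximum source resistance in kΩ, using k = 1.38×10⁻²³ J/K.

Johnson–Nyquist: V_n = √(4kTRB) ⇒ R = V_n² / (4kTB)
4kTB = 4 × 1.38×10⁻²³ × 300 × 2.06×10⁴ = 3.41×10⁻¹⁶
R = (1.25×10⁻⁶)² / 3.41×10⁻¹⁶ = 4.58×10³ Ω = 4.58 kΩ

4.58 kΩ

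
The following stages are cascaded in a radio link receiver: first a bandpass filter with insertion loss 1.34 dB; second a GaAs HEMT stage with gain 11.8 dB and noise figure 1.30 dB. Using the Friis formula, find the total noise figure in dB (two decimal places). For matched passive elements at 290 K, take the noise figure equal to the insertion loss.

2.64 dB

Convert to linear (a loss of L dB is a gain of −L dB): F_i = 10^(NF_i/10), G_i = 10^(G_i,dB/10)
  Stage 1: F_1 = 10^(1.34/10) = 1.361, G_1 = 10^(−1.34/10) = 0.7345
  Stage 2: F_2 = 10^(1.30/10) = 1.349, G_2 = 10^(11.8/10) = 15.14
Friis cascade:
  F = 1.361 + (1.349 − 1)/0.7345 = 1.837
NF = 10 log₁₀(1.837) = 2.64 dB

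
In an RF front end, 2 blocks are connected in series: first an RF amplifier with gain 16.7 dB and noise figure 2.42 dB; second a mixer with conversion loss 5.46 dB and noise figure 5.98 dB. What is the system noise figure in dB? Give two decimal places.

2.57 dB

Convert to linear (a loss of L dB is a gain of −L dB): F_i = 10^(NF_i/10), G_i = 10^(G_i,dB/10)
  Stage 1: F_1 = 10^(2.42/10) = 1.746, G_1 = 10^(16.7/10) = 46.77
  Stage 2: F_2 = 10^(5.98/10) = 3.963, G_2 = 10^(−5.46/10) = 0.2844
Friis cascade:
  F = 1.746 + (3.963 − 1)/46.77 = 1.809
NF = 10 log₁₀(1.809) = 2.57 dB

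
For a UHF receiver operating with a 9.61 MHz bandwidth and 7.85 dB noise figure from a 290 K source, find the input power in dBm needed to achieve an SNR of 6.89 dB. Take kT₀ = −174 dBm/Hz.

−89.4 dBm

Sensitivity = −174 + 10 log₁₀(B) + NF + SNR_min
= −174 + 69.83 + 7.85 + 6.89
= −89.43 dBm → −89.4 dBm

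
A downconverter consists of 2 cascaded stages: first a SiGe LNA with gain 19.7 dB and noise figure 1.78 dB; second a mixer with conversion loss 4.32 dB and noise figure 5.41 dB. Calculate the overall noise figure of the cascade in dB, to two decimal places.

Convert to linear (a loss of L dB is a gain of −L dB): F_i = 10^(NF_i/10), G_i = 10^(G_i,dB/10)
  Stage 1: F_1 = 10^(1.78/10) = 1.507, G_1 = 10^(19.7/10) = 93.33
  Stage 2: F_2 = 10^(5.41/10) = 3.475, G_2 = 10^(−4.32/10) = 0.3698
Friis cascade:
  F = 1.507 + (3.475 − 1)/93.33 = 1.533
NF = 10 log₁₀(1.533) = 1.86 dB

1.86 dB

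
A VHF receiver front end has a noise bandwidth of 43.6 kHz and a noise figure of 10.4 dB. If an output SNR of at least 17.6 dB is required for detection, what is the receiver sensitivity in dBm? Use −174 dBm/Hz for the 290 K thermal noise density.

−99.6 dBm

Sensitivity = −174 + 10 log₁₀(B) + NF + SNR_min
= −174 + 46.39 + 10.4 + 17.6
= −99.61 dBm → −99.6 dBm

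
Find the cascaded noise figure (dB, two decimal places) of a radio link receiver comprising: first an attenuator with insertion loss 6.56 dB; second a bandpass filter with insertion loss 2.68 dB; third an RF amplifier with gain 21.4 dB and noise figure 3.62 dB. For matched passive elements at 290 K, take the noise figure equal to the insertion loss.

Convert to linear (a loss of L dB is a gain of −L dB): F_i = 10^(NF_i/10), G_i = 10^(G_i,dB/10)
  Stage 1: F_1 = 10^(6.56/10) = 4.529, G_1 = 10^(−6.56/10) = 0.2208
  Stage 2: F_2 = 10^(2.68/10) = 1.854, G_2 = 10^(−2.68/10) = 0.5395
  Stage 3: F_3 = 10^(3.62/10) = 2.301, G_3 = 10^(21.4/10) = 138.0
Friis cascade:
  F = 4.529 + (1.854 − 1)/0.2208 + (2.301 − 1)/0.1191 = 19.32
NF = 10 log₁₀(19.32) = 12.86 dB

12.86 dB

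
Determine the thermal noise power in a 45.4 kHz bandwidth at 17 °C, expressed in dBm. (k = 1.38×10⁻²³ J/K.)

−127.4 dBm

T = 17 °C + 273.15 = 290.15 K
P_n = kTB = 1.38×10⁻²³ × 290.15 × 4.54×10⁴ = 1.82×10⁻¹⁶ W
In dBm: 10 log₁₀(1.82×10⁻¹⁶ / 10⁻³) = −127.4 dBm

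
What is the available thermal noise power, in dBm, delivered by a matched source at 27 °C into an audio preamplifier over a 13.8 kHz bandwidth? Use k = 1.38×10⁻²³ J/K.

T = 27 °C + 273.15 = 300.15 K
P_n = kTB = 1.38×10⁻²³ × 300.15 × 1.38×10⁴ = 5.72×10⁻¹⁷ W
In dBm: 10 log₁₀(5.72×10⁻¹⁷ / 10⁻³) = −132.4 dBm

−132.4 dBm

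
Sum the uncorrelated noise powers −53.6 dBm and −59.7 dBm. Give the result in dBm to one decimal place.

−52.6 dBm

Convert to linear, add, convert back:
P₁ = 4.37×10⁻⁹ W, P₂ = 1.07×10⁻⁹ W
P_tot = 5.44×10⁻⁹ W → 10 log₁₀(P_tot / 10⁻³) = −52.6 dBm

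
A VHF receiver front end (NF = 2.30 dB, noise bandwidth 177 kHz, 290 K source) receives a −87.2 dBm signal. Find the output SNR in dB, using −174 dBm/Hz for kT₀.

32.0 dB

Noise floor: N = −174 + 10 log₁₀(B) + NF
10 log₁₀(1.77×10⁵) = 52.48 dB
N = −174 + 52.48 + 2.30 = −119.22 dBm
SNR = P_sig − N = −87.2 − (−119.22) = 32.02 dB → 32.0 dB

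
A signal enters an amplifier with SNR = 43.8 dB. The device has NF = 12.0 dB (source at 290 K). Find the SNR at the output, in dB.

31.8 dB

By definition F = SNR_in/SNR_out, so in dB: SNR_out = SNR_in − NF
SNR_out = 43.8 − 12.0 = 31.8 dB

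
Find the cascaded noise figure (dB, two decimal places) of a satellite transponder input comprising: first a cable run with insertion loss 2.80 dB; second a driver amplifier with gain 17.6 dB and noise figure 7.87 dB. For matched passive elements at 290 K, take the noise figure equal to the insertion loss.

10.67 dB

Convert to linear (a loss of L dB is a gain of −L dB): F_i = 10^(NF_i/10), G_i = 10^(G_i,dB/10)
  Stage 1: F_1 = 10^(2.80/10) = 1.905, G_1 = 10^(−2.80/10) = 0.5248
  Stage 2: F_2 = 10^(7.87/10) = 6.124, G_2 = 10^(17.6/10) = 57.54
Friis cascade:
  F = 1.905 + (6.124 − 1)/0.5248 = 11.67
NF = 10 log₁₀(11.67) = 10.67 dB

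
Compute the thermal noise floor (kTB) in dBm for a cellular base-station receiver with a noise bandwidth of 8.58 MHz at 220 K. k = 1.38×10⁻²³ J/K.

−105.8 dBm

P_n = kTB = 1.38×10⁻²³ × 220 × 8.58×10⁶ = 2.60×10⁻¹⁴ W
In dBm: 10 log₁₀(2.60×10⁻¹⁴ / 10⁻³) = −105.8 dBm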